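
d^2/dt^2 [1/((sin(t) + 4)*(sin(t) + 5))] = (-4*sin(t)^4 - 27*sin(t)^3 + 5*sin(t)^2 + 234*sin(t) + 122)/((sin(t) + 4)^3*(sin(t) + 5)^3)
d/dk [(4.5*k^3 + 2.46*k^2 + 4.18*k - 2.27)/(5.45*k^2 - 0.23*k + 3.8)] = (24.525*k^4 - 2.07*k^3 + 27.9532*k^2 + 43.439*k + 15.3619)/(29.7025*k^4 - 2.507*k^3 + 41.4729*k^2 - 1.748*k + 14.44)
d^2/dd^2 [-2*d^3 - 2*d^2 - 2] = -12*d - 4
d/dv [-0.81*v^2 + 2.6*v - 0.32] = 2.6 - 1.62*v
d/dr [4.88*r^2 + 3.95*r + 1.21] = 9.76*r + 3.95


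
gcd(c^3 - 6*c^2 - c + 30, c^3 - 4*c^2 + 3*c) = c - 3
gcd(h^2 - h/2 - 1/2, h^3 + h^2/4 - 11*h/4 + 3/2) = h - 1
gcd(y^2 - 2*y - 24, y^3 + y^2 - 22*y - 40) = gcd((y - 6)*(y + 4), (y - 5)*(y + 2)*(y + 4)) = y + 4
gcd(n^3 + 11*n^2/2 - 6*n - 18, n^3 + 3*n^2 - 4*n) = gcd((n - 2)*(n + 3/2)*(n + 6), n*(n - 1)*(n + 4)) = 1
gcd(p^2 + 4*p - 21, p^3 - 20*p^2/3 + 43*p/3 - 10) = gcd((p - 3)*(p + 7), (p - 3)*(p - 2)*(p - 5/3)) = p - 3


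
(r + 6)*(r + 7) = r^2 + 13*r + 42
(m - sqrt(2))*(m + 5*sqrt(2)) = m^2 + 4*sqrt(2)*m - 10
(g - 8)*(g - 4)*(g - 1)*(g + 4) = g^4 - 9*g^3 - 8*g^2 + 144*g - 128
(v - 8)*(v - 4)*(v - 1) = v^3 - 13*v^2 + 44*v - 32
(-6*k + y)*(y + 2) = -6*k*y - 12*k + y^2 + 2*y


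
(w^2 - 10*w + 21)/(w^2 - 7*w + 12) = (w - 7)/(w - 4)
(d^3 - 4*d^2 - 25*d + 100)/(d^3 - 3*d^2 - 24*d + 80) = (d - 5)/(d - 4)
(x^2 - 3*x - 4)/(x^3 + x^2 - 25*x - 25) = (x - 4)/(x^2 - 25)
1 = 1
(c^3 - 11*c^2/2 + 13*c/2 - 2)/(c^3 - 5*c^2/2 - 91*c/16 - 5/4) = 8*(2*c^2 - 3*c + 1)/(16*c^2 + 24*c + 5)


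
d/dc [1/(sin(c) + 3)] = -cos(c)/(sin(c) + 3)^2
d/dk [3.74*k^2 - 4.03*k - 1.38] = 7.48*k - 4.03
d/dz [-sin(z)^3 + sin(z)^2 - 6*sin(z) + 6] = (-3*sin(z)^2 + 2*sin(z) - 6)*cos(z)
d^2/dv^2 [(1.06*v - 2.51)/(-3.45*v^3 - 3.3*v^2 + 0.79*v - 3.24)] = (-75.6999*v^5 + 286.0947*v^4 + 428.35674*v^3 + 265.14153*v^2 - 139.60098*v - 55.96721)/(41.063625*v^9 + 117.83475*v^8 + 84.502575*v^7 + 97.6644*v^6 + 201.974535*v^5 + 59.04567*v^4 + 57.477041*v^3 + 109.992492*v^2 - 24.879312*v + 34.012224)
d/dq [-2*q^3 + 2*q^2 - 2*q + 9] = -6*q^2 + 4*q - 2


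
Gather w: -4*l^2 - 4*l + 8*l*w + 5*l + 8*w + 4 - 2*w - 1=-4*l^2 + l + w*(8*l + 6) + 3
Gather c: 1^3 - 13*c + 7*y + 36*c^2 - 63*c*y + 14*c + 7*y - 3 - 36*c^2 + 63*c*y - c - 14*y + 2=0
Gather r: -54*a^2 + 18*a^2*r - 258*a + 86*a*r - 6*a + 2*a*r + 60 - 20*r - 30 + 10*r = -54*a^2 - 264*a + r*(18*a^2 + 88*a - 10) + 30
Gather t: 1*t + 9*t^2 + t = 9*t^2 + 2*t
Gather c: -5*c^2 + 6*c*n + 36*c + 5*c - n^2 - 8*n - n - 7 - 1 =-5*c^2 + c*(6*n + 41) - n^2 - 9*n - 8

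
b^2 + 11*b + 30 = (b + 5)*(b + 6)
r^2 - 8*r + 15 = (r - 5)*(r - 3)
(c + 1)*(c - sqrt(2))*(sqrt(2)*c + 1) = sqrt(2)*c^3 - c^2 + sqrt(2)*c^2 - sqrt(2)*c - c - sqrt(2)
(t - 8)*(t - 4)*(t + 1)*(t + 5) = t^4 - 6*t^3 - 35*t^2 + 132*t + 160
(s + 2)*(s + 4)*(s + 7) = s^3 + 13*s^2 + 50*s + 56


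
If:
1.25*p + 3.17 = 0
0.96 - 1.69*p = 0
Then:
No Solution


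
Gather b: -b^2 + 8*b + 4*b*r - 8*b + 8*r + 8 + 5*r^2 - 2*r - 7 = -b^2 + 4*b*r + 5*r^2 + 6*r + 1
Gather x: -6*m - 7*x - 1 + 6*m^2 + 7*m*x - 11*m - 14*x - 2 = 6*m^2 - 17*m + x*(7*m - 21) - 3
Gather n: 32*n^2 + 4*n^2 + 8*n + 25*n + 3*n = 36*n^2 + 36*n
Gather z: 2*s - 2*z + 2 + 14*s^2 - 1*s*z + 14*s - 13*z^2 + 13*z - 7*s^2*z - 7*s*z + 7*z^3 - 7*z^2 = 14*s^2 + 16*s + 7*z^3 - 20*z^2 + z*(-7*s^2 - 8*s + 11) + 2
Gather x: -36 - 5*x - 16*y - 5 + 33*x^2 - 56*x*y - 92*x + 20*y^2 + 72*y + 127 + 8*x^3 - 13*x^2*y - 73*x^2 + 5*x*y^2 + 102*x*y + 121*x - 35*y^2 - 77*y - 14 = 8*x^3 + x^2*(-13*y - 40) + x*(5*y^2 + 46*y + 24) - 15*y^2 - 21*y + 72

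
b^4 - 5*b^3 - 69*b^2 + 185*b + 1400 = (b - 8)*(b - 7)*(b + 5)^2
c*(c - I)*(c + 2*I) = c^3 + I*c^2 + 2*c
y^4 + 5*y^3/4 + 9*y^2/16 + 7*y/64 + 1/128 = (y + 1/4)^3*(y + 1/2)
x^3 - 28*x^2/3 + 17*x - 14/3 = (x - 7)*(x - 2)*(x - 1/3)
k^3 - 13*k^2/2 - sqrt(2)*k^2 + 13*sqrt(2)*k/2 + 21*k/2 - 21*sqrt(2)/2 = (k - 7/2)*(k - 3)*(k - sqrt(2))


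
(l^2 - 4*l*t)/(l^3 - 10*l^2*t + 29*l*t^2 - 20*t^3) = l/(l^2 - 6*l*t + 5*t^2)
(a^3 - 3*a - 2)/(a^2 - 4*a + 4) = (a^2 + 2*a + 1)/(a - 2)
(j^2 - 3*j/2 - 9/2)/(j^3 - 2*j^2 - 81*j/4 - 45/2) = 2*(j - 3)/(2*j^2 - 7*j - 30)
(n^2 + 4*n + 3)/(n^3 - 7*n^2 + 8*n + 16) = (n + 3)/(n^2 - 8*n + 16)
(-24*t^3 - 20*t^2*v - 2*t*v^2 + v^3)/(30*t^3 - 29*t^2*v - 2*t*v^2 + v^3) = (-4*t^2 - 4*t*v - v^2)/(5*t^2 - 4*t*v - v^2)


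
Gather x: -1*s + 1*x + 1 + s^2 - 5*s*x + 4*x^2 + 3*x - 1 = s^2 - s + 4*x^2 + x*(4 - 5*s)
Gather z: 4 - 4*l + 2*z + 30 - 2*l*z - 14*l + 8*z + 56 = -18*l + z*(10 - 2*l) + 90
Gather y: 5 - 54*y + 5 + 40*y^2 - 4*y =40*y^2 - 58*y + 10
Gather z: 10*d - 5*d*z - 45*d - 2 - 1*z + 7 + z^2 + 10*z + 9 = -35*d + z^2 + z*(9 - 5*d) + 14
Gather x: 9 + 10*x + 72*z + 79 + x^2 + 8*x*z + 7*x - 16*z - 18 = x^2 + x*(8*z + 17) + 56*z + 70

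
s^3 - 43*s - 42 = (s - 7)*(s + 1)*(s + 6)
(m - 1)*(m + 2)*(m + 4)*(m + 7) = m^4 + 12*m^3 + 37*m^2 + 6*m - 56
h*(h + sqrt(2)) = h^2 + sqrt(2)*h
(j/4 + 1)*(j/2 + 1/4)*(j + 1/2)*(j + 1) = j^4/8 + 3*j^3/4 + 37*j^2/32 + 21*j/32 + 1/8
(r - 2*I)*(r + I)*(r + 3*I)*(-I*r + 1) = -I*r^4 + 3*r^3 - 3*I*r^2 + 11*r + 6*I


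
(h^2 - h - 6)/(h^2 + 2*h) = (h - 3)/h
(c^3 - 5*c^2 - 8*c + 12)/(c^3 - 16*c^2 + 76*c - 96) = (c^2 + c - 2)/(c^2 - 10*c + 16)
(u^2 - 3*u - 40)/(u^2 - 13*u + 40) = (u + 5)/(u - 5)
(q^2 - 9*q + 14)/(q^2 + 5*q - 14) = (q - 7)/(q + 7)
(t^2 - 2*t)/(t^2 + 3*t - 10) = t/(t + 5)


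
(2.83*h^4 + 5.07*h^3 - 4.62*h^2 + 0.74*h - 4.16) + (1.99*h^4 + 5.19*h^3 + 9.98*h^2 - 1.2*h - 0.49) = 4.82*h^4 + 10.26*h^3 + 5.36*h^2 - 0.46*h - 4.65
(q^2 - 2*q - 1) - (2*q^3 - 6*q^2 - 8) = -2*q^3 + 7*q^2 - 2*q + 7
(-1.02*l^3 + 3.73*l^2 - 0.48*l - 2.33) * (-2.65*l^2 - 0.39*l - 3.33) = 2.703*l^5 - 9.4867*l^4 + 3.2139*l^3 - 6.0592*l^2 + 2.5071*l + 7.7589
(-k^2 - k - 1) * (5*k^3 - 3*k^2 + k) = -5*k^5 - 2*k^4 - 3*k^3 + 2*k^2 - k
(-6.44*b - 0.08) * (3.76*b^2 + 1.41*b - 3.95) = -24.2144*b^3 - 9.3812*b^2 + 25.3252*b + 0.316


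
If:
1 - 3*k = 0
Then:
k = 1/3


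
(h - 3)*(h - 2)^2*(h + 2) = h^4 - 5*h^3 + 2*h^2 + 20*h - 24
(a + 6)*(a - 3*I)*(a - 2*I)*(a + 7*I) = a^4 + 6*a^3 + 2*I*a^3 + 29*a^2 + 12*I*a^2 + 174*a - 42*I*a - 252*I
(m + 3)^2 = m^2 + 6*m + 9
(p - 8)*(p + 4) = p^2 - 4*p - 32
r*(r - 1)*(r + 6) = r^3 + 5*r^2 - 6*r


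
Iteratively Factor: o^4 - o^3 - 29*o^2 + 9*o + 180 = (o - 3)*(o^3 + 2*o^2 - 23*o - 60) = (o - 3)*(o + 4)*(o^2 - 2*o - 15) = (o - 3)*(o + 3)*(o + 4)*(o - 5)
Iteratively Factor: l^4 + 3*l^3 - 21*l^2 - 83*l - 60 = (l + 1)*(l^3 + 2*l^2 - 23*l - 60) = (l + 1)*(l + 4)*(l^2 - 2*l - 15) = (l + 1)*(l + 3)*(l + 4)*(l - 5)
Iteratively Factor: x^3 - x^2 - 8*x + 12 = (x - 2)*(x^2 + x - 6) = (x - 2)*(x + 3)*(x - 2)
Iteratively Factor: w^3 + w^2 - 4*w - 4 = (w + 2)*(w^2 - w - 2) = (w - 2)*(w + 2)*(w + 1)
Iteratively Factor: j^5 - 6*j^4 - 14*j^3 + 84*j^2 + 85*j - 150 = (j - 5)*(j^4 - j^3 - 19*j^2 - 11*j + 30) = (j - 5)*(j + 3)*(j^3 - 4*j^2 - 7*j + 10) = (j - 5)*(j + 2)*(j + 3)*(j^2 - 6*j + 5) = (j - 5)*(j - 1)*(j + 2)*(j + 3)*(j - 5)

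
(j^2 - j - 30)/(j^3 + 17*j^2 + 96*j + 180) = (j - 6)/(j^2 + 12*j + 36)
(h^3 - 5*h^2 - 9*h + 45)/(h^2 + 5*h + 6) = (h^2 - 8*h + 15)/(h + 2)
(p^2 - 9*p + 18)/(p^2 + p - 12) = (p - 6)/(p + 4)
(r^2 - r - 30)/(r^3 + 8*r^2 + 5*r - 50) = (r - 6)/(r^2 + 3*r - 10)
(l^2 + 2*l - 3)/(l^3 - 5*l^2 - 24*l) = (l - 1)/(l*(l - 8))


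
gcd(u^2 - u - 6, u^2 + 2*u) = u + 2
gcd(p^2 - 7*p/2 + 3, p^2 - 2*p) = p - 2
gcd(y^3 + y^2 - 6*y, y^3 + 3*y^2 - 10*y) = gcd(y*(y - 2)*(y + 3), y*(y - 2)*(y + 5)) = y^2 - 2*y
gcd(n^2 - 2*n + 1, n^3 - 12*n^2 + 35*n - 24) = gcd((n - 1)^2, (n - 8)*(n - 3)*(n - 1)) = n - 1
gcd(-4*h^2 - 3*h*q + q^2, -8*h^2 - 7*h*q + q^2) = h + q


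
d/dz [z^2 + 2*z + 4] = 2*z + 2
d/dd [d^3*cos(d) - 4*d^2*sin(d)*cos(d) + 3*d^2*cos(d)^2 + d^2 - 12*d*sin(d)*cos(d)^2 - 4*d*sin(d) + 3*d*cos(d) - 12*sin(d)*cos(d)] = -d^3*sin(d) - 3*d^2*sin(2*d) + 3*d^2*cos(d) - 4*d^2*cos(2*d) - 3*d*sin(d) - 4*d*sin(2*d) - 7*d*cos(d) + 3*d*cos(2*d) - 9*d*cos(3*d) + 5*d - 7*sin(d) - 3*sin(3*d) + 3*cos(d) - 12*cos(2*d)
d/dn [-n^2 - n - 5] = -2*n - 1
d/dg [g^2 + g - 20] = 2*g + 1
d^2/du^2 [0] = 0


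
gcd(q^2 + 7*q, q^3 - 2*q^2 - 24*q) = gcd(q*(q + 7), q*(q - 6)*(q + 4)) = q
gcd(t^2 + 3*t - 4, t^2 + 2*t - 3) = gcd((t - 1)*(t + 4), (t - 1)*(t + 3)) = t - 1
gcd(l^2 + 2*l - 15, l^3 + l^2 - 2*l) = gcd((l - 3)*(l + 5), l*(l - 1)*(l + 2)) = 1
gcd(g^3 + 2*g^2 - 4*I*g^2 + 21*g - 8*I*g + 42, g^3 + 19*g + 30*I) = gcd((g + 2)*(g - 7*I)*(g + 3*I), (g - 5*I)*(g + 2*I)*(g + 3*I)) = g + 3*I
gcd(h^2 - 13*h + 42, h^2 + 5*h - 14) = 1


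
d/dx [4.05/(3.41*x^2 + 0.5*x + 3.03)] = (-27.621*x - 2.025)/(3.41*x^2 + 0.5*x + 3.03)^2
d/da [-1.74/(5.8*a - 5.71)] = 10.092/(5.8*a - 5.71)^2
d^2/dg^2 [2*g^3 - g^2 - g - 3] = 12*g - 2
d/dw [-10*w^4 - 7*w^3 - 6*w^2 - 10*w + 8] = -40*w^3 - 21*w^2 - 12*w - 10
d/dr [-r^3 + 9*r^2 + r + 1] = -3*r^2 + 18*r + 1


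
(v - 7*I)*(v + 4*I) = v^2 - 3*I*v + 28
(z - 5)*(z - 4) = z^2 - 9*z + 20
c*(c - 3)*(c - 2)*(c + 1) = c^4 - 4*c^3 + c^2 + 6*c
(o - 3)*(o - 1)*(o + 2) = o^3 - 2*o^2 - 5*o + 6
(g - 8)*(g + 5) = g^2 - 3*g - 40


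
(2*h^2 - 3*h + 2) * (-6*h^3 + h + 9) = -12*h^5 + 18*h^4 - 10*h^3 + 15*h^2 - 25*h + 18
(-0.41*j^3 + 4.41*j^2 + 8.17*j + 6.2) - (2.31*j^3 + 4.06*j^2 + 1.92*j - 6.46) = -2.72*j^3 + 0.350000000000001*j^2 + 6.25*j + 12.66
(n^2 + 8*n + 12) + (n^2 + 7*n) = 2*n^2 + 15*n + 12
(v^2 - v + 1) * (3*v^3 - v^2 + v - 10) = 3*v^5 - 4*v^4 + 5*v^3 - 12*v^2 + 11*v - 10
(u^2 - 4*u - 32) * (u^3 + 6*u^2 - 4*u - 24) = u^5 + 2*u^4 - 60*u^3 - 200*u^2 + 224*u + 768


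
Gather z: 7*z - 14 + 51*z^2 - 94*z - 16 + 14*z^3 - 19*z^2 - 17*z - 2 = 14*z^3 + 32*z^2 - 104*z - 32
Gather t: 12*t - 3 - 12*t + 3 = 0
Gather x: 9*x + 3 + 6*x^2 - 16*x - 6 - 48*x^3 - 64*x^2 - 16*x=-48*x^3 - 58*x^2 - 23*x - 3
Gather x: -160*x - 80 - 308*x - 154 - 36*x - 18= -504*x - 252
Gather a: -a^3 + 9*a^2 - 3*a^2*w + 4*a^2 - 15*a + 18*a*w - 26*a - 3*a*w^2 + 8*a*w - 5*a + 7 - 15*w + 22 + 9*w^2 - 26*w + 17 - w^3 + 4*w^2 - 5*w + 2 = -a^3 + a^2*(13 - 3*w) + a*(-3*w^2 + 26*w - 46) - w^3 + 13*w^2 - 46*w + 48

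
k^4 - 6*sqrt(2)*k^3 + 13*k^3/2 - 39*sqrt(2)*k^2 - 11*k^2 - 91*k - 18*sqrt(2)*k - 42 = (k + 1/2)*(k + 6)*(k - 7*sqrt(2))*(k + sqrt(2))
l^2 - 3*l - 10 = (l - 5)*(l + 2)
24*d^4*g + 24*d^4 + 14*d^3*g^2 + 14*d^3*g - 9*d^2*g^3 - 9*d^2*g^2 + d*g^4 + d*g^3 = (-6*d + g)*(-4*d + g)*(d + g)*(d*g + d)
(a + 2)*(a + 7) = a^2 + 9*a + 14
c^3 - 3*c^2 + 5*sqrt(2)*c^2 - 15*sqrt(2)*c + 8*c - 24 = (c - 3)*(c + sqrt(2))*(c + 4*sqrt(2))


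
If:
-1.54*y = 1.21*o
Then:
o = -1.27272727272727*y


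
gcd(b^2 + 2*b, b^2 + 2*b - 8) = 1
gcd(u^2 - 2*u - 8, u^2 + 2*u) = u + 2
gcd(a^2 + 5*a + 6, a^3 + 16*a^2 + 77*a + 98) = a + 2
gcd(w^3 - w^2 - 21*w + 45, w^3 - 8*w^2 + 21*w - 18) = w^2 - 6*w + 9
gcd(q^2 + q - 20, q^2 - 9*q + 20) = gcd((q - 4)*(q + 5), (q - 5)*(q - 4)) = q - 4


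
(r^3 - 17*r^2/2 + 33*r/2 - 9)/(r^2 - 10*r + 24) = (2*r^2 - 5*r + 3)/(2*(r - 4))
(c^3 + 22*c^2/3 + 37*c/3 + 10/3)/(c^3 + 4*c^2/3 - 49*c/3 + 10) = (3*c^2 + 7*c + 2)/(3*c^2 - 11*c + 6)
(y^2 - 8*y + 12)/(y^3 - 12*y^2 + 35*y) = (y^2 - 8*y + 12)/(y*(y^2 - 12*y + 35))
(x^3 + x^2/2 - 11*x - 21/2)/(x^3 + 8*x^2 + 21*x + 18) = (2*x^2 - 5*x - 7)/(2*(x^2 + 5*x + 6))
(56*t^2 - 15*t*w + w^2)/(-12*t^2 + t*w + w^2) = (56*t^2 - 15*t*w + w^2)/(-12*t^2 + t*w + w^2)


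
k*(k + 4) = k^2 + 4*k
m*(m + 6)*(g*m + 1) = g*m^3 + 6*g*m^2 + m^2 + 6*m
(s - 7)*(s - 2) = s^2 - 9*s + 14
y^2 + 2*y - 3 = (y - 1)*(y + 3)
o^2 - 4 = (o - 2)*(o + 2)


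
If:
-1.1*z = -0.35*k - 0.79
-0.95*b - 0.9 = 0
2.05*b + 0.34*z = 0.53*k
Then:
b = -0.95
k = -4.03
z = -0.56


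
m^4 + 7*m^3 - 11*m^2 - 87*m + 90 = (m - 3)*(m - 1)*(m + 5)*(m + 6)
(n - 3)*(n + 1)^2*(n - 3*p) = n^4 - 3*n^3*p - n^3 + 3*n^2*p - 5*n^2 + 15*n*p - 3*n + 9*p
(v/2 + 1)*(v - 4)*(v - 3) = v^3/2 - 5*v^2/2 - v + 12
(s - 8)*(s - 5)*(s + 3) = s^3 - 10*s^2 + s + 120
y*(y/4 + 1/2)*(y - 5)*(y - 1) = y^4/4 - y^3 - 7*y^2/4 + 5*y/2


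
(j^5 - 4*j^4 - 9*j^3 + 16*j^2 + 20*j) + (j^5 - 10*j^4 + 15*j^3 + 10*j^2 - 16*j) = 2*j^5 - 14*j^4 + 6*j^3 + 26*j^2 + 4*j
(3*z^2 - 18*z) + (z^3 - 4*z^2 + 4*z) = z^3 - z^2 - 14*z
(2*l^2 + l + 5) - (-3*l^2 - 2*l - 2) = 5*l^2 + 3*l + 7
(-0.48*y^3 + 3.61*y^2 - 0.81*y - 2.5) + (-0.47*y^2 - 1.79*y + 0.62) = -0.48*y^3 + 3.14*y^2 - 2.6*y - 1.88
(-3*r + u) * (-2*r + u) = 6*r^2 - 5*r*u + u^2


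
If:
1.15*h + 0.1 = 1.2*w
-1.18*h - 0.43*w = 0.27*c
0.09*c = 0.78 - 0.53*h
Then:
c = 6724.36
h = -1140.40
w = -1092.80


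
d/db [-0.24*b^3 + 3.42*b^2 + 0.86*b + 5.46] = -0.72*b^2 + 6.84*b + 0.86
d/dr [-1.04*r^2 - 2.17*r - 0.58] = -2.08*r - 2.17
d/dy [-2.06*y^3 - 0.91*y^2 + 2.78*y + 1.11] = -6.18*y^2 - 1.82*y + 2.78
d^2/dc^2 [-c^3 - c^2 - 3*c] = -6*c - 2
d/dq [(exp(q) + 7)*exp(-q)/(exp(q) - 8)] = (-exp(2*q) - 14*exp(q) + 56)*exp(-q)/(exp(2*q) - 16*exp(q) + 64)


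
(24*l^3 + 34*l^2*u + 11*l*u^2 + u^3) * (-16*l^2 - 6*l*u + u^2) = -384*l^5 - 688*l^4*u - 356*l^3*u^2 - 48*l^2*u^3 + 5*l*u^4 + u^5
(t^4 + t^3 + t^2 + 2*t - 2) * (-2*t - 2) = -2*t^5 - 4*t^4 - 4*t^3 - 6*t^2 + 4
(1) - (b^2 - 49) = 50 - b^2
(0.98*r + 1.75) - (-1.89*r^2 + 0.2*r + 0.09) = 1.89*r^2 + 0.78*r + 1.66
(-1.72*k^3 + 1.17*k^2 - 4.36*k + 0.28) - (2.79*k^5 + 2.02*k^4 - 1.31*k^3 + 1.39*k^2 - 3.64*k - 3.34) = -2.79*k^5 - 2.02*k^4 - 0.41*k^3 - 0.22*k^2 - 0.72*k + 3.62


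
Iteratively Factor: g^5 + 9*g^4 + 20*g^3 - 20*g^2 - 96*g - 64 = (g - 2)*(g^4 + 11*g^3 + 42*g^2 + 64*g + 32) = (g - 2)*(g + 4)*(g^3 + 7*g^2 + 14*g + 8) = (g - 2)*(g + 4)^2*(g^2 + 3*g + 2) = (g - 2)*(g + 1)*(g + 4)^2*(g + 2)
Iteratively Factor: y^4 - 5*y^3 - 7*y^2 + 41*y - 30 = (y - 2)*(y^3 - 3*y^2 - 13*y + 15) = (y - 2)*(y - 1)*(y^2 - 2*y - 15) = (y - 5)*(y - 2)*(y - 1)*(y + 3)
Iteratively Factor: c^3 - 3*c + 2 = (c - 1)*(c^2 + c - 2) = (c - 1)*(c + 2)*(c - 1)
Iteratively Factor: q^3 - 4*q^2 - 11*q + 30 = (q + 3)*(q^2 - 7*q + 10) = (q - 2)*(q + 3)*(q - 5)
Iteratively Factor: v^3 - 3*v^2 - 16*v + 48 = (v + 4)*(v^2 - 7*v + 12) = (v - 4)*(v + 4)*(v - 3)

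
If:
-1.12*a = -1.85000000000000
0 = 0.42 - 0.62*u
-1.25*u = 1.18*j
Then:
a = 1.65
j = -0.72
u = 0.68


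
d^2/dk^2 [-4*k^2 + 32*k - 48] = -8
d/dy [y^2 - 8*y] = 2*y - 8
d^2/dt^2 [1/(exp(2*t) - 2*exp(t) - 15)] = 2*((1 - 2*exp(t))*(-exp(2*t) + 2*exp(t) + 15) - 4*(1 - exp(t))^2*exp(t))*exp(t)/(-exp(2*t) + 2*exp(t) + 15)^3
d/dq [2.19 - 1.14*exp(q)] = -1.14*exp(q)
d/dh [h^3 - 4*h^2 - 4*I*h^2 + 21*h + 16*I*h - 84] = 3*h^2 - 8*h - 8*I*h + 21 + 16*I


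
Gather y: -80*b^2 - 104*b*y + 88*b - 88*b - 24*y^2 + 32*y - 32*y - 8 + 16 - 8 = -80*b^2 - 104*b*y - 24*y^2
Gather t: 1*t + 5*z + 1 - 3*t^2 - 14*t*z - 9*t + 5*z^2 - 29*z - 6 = -3*t^2 + t*(-14*z - 8) + 5*z^2 - 24*z - 5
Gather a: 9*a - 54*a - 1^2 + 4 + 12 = 15 - 45*a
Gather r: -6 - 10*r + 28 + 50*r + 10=40*r + 32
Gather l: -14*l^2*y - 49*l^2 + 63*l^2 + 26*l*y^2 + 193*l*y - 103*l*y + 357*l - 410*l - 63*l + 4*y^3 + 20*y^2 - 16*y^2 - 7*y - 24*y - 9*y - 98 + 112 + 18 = l^2*(14 - 14*y) + l*(26*y^2 + 90*y - 116) + 4*y^3 + 4*y^2 - 40*y + 32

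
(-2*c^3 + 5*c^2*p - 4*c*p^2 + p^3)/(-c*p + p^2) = 2*c^2/p - 3*c + p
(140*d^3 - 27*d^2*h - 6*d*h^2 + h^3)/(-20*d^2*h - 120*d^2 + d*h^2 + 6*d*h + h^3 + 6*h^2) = (-7*d + h)/(h + 6)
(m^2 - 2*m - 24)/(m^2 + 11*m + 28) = (m - 6)/(m + 7)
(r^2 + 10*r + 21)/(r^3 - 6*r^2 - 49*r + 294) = (r + 3)/(r^2 - 13*r + 42)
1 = 1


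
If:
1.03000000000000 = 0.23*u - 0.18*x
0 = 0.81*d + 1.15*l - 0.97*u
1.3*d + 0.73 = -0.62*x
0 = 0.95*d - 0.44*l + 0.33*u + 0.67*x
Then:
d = -12.08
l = 28.22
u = 23.37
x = 24.15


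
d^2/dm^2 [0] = 0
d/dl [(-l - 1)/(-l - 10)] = 9/(l + 10)^2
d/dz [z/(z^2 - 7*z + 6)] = (6 - z^2)/(z^4 - 14*z^3 + 61*z^2 - 84*z + 36)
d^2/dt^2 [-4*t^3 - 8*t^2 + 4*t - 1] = -24*t - 16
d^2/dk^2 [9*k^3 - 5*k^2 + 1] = 54*k - 10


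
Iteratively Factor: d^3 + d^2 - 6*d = (d + 3)*(d^2 - 2*d) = d*(d + 3)*(d - 2)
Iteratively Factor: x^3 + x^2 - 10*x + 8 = (x + 4)*(x^2 - 3*x + 2) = (x - 1)*(x + 4)*(x - 2)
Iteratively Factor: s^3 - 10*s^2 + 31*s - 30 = (s - 3)*(s^2 - 7*s + 10) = (s - 3)*(s - 2)*(s - 5)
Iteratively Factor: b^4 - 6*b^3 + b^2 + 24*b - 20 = (b + 2)*(b^3 - 8*b^2 + 17*b - 10) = (b - 2)*(b + 2)*(b^2 - 6*b + 5) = (b - 2)*(b - 1)*(b + 2)*(b - 5)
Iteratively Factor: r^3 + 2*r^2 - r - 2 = (r + 2)*(r^2 - 1) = (r + 1)*(r + 2)*(r - 1)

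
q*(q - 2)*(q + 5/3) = q^3 - q^2/3 - 10*q/3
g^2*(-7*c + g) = -7*c*g^2 + g^3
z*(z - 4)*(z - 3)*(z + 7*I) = z^4 - 7*z^3 + 7*I*z^3 + 12*z^2 - 49*I*z^2 + 84*I*z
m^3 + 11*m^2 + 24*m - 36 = (m - 1)*(m + 6)^2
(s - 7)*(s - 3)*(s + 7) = s^3 - 3*s^2 - 49*s + 147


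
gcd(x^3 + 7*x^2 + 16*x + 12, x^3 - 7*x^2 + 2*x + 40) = x + 2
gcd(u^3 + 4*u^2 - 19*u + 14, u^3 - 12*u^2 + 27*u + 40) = 1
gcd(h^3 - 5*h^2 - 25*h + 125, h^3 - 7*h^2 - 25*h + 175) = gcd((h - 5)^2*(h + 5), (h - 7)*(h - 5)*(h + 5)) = h^2 - 25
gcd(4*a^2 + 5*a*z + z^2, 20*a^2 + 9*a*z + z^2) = 4*a + z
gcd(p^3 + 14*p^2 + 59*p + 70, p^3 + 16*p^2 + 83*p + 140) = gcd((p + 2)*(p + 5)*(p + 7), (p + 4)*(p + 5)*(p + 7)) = p^2 + 12*p + 35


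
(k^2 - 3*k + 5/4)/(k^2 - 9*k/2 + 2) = (k - 5/2)/(k - 4)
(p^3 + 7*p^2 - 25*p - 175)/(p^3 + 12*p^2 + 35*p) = (p - 5)/p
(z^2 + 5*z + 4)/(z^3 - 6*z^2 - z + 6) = (z + 4)/(z^2 - 7*z + 6)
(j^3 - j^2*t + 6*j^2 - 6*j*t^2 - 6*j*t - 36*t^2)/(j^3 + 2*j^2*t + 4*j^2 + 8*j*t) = (j^2 - 3*j*t + 6*j - 18*t)/(j*(j + 4))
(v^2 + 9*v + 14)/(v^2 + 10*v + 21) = (v + 2)/(v + 3)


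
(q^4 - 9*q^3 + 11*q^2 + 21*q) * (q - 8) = q^5 - 17*q^4 + 83*q^3 - 67*q^2 - 168*q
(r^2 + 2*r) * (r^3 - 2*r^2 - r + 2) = r^5 - 5*r^3 + 4*r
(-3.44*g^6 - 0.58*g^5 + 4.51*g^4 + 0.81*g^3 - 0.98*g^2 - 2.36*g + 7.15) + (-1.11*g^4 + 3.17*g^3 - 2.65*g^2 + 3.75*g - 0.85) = -3.44*g^6 - 0.58*g^5 + 3.4*g^4 + 3.98*g^3 - 3.63*g^2 + 1.39*g + 6.3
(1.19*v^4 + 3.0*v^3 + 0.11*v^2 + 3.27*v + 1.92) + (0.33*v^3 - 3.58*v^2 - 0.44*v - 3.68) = 1.19*v^4 + 3.33*v^3 - 3.47*v^2 + 2.83*v - 1.76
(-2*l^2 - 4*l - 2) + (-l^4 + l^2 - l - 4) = -l^4 - l^2 - 5*l - 6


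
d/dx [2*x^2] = 4*x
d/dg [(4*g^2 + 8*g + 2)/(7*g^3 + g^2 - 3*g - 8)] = 2*(-14*g^4 - 56*g^3 - 31*g^2 - 34*g - 29)/(49*g^6 + 14*g^5 - 41*g^4 - 118*g^3 - 7*g^2 + 48*g + 64)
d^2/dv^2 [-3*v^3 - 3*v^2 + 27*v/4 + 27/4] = -18*v - 6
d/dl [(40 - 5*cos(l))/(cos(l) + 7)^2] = 5*(23 - cos(l))*sin(l)/(cos(l) + 7)^3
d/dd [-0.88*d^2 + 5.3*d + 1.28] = 5.3 - 1.76*d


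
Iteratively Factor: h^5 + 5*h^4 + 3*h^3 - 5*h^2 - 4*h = (h + 4)*(h^4 + h^3 - h^2 - h) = (h + 1)*(h + 4)*(h^3 - h) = h*(h + 1)*(h + 4)*(h^2 - 1) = h*(h - 1)*(h + 1)*(h + 4)*(h + 1)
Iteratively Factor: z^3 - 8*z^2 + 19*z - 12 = (z - 3)*(z^2 - 5*z + 4) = (z - 4)*(z - 3)*(z - 1)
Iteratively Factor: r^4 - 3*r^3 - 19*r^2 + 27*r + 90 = (r - 3)*(r^3 - 19*r - 30) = (r - 3)*(r + 2)*(r^2 - 2*r - 15) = (r - 5)*(r - 3)*(r + 2)*(r + 3)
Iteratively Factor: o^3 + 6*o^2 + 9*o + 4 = (o + 1)*(o^2 + 5*o + 4) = (o + 1)*(o + 4)*(o + 1)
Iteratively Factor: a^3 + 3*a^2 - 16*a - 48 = (a + 4)*(a^2 - a - 12) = (a + 3)*(a + 4)*(a - 4)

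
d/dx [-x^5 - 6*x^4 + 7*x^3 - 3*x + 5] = -5*x^4 - 24*x^3 + 21*x^2 - 3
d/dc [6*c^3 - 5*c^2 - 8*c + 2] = 18*c^2 - 10*c - 8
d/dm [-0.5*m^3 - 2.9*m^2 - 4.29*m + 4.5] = -1.5*m^2 - 5.8*m - 4.29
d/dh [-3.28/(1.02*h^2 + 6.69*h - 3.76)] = (6.6912*h + 21.9432)/(1.02*h^2 + 6.69*h - 3.76)^2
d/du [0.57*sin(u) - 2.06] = 0.57*cos(u)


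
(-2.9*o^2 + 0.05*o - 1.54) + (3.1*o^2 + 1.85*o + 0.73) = 0.2*o^2 + 1.9*o - 0.81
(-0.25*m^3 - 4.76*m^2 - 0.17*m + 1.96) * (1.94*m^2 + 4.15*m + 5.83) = -0.485*m^5 - 10.2719*m^4 - 21.5413*m^3 - 24.6539*m^2 + 7.1429*m + 11.4268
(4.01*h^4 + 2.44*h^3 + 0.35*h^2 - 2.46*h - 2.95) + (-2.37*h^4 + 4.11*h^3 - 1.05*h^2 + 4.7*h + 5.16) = 1.64*h^4 + 6.55*h^3 - 0.7*h^2 + 2.24*h + 2.21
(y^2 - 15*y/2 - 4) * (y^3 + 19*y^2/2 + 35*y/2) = y^5 + 2*y^4 - 231*y^3/4 - 677*y^2/4 - 70*y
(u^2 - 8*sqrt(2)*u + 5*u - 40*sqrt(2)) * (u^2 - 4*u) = u^4 - 8*sqrt(2)*u^3 + u^3 - 20*u^2 - 8*sqrt(2)*u^2 + 160*sqrt(2)*u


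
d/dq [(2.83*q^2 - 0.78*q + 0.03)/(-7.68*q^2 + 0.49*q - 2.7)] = (-4.6037*q^2 - 14.8212*q + 2.0913)/(58.9824*q^4 - 7.5264*q^3 + 41.7121*q^2 - 2.646*q + 7.29)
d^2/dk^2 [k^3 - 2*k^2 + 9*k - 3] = 6*k - 4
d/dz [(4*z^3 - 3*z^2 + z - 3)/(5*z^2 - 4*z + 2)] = (20*z^4 - 32*z^3 + 31*z^2 + 18*z - 10)/(25*z^4 - 40*z^3 + 36*z^2 - 16*z + 4)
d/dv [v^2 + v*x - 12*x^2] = 2*v + x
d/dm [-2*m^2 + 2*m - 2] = 2 - 4*m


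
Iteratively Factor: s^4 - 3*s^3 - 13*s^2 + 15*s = (s - 1)*(s^3 - 2*s^2 - 15*s) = (s - 5)*(s - 1)*(s^2 + 3*s) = s*(s - 5)*(s - 1)*(s + 3)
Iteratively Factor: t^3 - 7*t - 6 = (t - 3)*(t^2 + 3*t + 2) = (t - 3)*(t + 2)*(t + 1)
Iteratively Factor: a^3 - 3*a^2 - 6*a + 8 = (a - 1)*(a^2 - 2*a - 8) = (a - 1)*(a + 2)*(a - 4)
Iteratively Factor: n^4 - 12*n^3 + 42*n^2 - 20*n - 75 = (n - 3)*(n^3 - 9*n^2 + 15*n + 25) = (n - 5)*(n - 3)*(n^2 - 4*n - 5) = (n - 5)^2*(n - 3)*(n + 1)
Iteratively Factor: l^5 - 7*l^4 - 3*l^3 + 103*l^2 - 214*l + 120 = (l - 2)*(l^4 - 5*l^3 - 13*l^2 + 77*l - 60) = (l - 3)*(l - 2)*(l^3 - 2*l^2 - 19*l + 20) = (l - 3)*(l - 2)*(l - 1)*(l^2 - l - 20) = (l - 3)*(l - 2)*(l - 1)*(l + 4)*(l - 5)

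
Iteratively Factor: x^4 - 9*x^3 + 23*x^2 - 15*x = (x - 5)*(x^3 - 4*x^2 + 3*x) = (x - 5)*(x - 1)*(x^2 - 3*x) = (x - 5)*(x - 3)*(x - 1)*(x)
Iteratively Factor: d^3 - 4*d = (d + 2)*(d^2 - 2*d) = d*(d + 2)*(d - 2)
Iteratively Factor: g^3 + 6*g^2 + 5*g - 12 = (g + 3)*(g^2 + 3*g - 4) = (g + 3)*(g + 4)*(g - 1)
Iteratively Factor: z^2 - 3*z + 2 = (z - 1)*(z - 2)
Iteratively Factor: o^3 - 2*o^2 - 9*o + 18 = (o - 3)*(o^2 + o - 6) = (o - 3)*(o + 3)*(o - 2)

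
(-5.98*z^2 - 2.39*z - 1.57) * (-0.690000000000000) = 4.1262*z^2 + 1.6491*z + 1.0833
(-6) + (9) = 3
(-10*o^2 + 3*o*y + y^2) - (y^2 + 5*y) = -10*o^2 + 3*o*y - 5*y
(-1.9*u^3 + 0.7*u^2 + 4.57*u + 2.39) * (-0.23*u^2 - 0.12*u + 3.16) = 0.437*u^5 + 0.067*u^4 - 7.1391*u^3 + 1.1139*u^2 + 14.1544*u + 7.5524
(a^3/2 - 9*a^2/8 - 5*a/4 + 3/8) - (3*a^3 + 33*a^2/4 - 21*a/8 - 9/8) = -5*a^3/2 - 75*a^2/8 + 11*a/8 + 3/2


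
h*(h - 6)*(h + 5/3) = h^3 - 13*h^2/3 - 10*h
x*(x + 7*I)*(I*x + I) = I*x^3 - 7*x^2 + I*x^2 - 7*x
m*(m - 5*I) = m^2 - 5*I*m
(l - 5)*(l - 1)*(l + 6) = l^3 - 31*l + 30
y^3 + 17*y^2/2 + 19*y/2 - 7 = (y - 1/2)*(y + 2)*(y + 7)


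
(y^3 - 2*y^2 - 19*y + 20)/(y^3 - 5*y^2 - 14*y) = (-y^3 + 2*y^2 + 19*y - 20)/(y*(-y^2 + 5*y + 14))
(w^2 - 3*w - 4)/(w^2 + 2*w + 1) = (w - 4)/(w + 1)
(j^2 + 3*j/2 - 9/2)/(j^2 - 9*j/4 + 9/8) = 4*(j + 3)/(4*j - 3)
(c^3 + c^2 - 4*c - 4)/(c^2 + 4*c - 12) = (c^2 + 3*c + 2)/(c + 6)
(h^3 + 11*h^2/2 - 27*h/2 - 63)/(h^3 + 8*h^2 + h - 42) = (h^2 + 5*h/2 - 21)/(h^2 + 5*h - 14)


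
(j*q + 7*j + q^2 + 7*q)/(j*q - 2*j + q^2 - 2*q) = (q + 7)/(q - 2)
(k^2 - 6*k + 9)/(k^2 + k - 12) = (k - 3)/(k + 4)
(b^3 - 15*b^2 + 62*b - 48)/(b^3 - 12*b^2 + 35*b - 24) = (b - 6)/(b - 3)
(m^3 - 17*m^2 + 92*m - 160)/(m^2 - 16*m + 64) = (m^2 - 9*m + 20)/(m - 8)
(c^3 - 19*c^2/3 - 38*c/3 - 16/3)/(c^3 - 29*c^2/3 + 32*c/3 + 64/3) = (3*c + 2)/(3*c - 8)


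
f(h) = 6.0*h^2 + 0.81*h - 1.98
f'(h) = 12.0*h + 0.81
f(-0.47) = -1.04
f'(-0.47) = -4.83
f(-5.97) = 207.03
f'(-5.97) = -70.83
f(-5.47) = 173.11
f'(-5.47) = -64.83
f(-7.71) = 348.44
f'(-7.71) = -91.71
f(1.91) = 21.46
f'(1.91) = 23.73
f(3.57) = 77.38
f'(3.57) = 43.65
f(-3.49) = 68.27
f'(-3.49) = -41.07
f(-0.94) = 2.56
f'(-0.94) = -10.47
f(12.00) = 871.74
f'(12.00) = 144.81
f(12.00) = 871.74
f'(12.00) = 144.81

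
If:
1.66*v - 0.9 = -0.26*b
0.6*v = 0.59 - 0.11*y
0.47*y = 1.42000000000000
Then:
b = 0.72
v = 0.43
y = 3.02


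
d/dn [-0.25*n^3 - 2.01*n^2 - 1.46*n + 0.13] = -0.75*n^2 - 4.02*n - 1.46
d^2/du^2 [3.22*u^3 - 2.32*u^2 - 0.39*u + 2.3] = 19.32*u - 4.64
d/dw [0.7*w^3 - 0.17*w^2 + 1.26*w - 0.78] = 2.1*w^2 - 0.34*w + 1.26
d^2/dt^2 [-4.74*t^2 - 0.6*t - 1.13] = -9.48000000000000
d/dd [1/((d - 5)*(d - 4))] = (9 - 2*d)/(d^4 - 18*d^3 + 121*d^2 - 360*d + 400)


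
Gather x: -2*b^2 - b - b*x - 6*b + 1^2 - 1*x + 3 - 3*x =-2*b^2 - 7*b + x*(-b - 4) + 4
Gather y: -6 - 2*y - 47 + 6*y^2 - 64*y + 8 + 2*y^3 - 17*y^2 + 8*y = 2*y^3 - 11*y^2 - 58*y - 45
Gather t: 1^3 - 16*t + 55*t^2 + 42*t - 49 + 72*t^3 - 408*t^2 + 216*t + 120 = 72*t^3 - 353*t^2 + 242*t + 72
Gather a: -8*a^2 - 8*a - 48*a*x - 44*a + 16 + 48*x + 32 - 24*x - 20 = -8*a^2 + a*(-48*x - 52) + 24*x + 28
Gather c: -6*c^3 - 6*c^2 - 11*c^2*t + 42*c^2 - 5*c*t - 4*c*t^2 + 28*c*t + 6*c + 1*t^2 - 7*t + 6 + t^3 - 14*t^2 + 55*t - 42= -6*c^3 + c^2*(36 - 11*t) + c*(-4*t^2 + 23*t + 6) + t^3 - 13*t^2 + 48*t - 36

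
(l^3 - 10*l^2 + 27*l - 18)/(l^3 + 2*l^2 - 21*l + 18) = (l - 6)/(l + 6)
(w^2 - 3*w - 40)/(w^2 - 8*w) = (w + 5)/w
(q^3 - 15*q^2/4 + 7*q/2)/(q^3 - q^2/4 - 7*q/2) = (4*q - 7)/(4*q + 7)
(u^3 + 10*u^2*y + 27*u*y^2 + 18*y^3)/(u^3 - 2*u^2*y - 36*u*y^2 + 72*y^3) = (u^2 + 4*u*y + 3*y^2)/(u^2 - 8*u*y + 12*y^2)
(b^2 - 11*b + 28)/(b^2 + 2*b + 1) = (b^2 - 11*b + 28)/(b^2 + 2*b + 1)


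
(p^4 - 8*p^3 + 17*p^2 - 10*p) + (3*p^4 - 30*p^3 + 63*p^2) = 4*p^4 - 38*p^3 + 80*p^2 - 10*p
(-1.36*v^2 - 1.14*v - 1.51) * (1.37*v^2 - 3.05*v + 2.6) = -1.8632*v^4 + 2.5862*v^3 - 2.1277*v^2 + 1.6415*v - 3.926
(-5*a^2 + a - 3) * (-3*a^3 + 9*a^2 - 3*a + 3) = 15*a^5 - 48*a^4 + 33*a^3 - 45*a^2 + 12*a - 9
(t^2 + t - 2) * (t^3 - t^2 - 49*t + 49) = t^5 - 52*t^3 + 2*t^2 + 147*t - 98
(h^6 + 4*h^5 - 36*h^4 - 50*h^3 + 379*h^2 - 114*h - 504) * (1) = h^6 + 4*h^5 - 36*h^4 - 50*h^3 + 379*h^2 - 114*h - 504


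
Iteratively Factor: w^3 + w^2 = (w + 1)*(w^2) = w*(w + 1)*(w)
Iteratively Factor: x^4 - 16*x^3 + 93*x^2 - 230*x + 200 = (x - 4)*(x^3 - 12*x^2 + 45*x - 50) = (x - 5)*(x - 4)*(x^2 - 7*x + 10) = (x - 5)^2*(x - 4)*(x - 2)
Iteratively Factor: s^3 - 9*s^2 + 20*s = (s - 5)*(s^2 - 4*s) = s*(s - 5)*(s - 4)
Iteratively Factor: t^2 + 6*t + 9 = (t + 3)*(t + 3)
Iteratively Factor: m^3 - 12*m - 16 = (m + 2)*(m^2 - 2*m - 8) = (m - 4)*(m + 2)*(m + 2)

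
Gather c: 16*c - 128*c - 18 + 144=126 - 112*c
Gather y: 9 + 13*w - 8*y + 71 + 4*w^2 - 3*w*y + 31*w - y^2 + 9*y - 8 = 4*w^2 + 44*w - y^2 + y*(1 - 3*w) + 72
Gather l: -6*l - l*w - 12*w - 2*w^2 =l*(-w - 6) - 2*w^2 - 12*w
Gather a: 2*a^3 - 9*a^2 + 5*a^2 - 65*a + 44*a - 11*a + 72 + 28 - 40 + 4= 2*a^3 - 4*a^2 - 32*a + 64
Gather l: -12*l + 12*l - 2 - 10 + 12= 0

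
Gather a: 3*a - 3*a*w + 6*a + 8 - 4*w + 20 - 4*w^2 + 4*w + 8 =a*(9 - 3*w) - 4*w^2 + 36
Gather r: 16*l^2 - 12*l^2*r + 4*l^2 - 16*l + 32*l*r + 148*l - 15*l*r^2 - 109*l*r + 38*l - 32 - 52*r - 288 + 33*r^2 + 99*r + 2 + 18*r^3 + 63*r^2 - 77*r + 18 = 20*l^2 + 170*l + 18*r^3 + r^2*(96 - 15*l) + r*(-12*l^2 - 77*l - 30) - 300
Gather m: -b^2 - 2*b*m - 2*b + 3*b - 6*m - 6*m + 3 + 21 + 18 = -b^2 + b + m*(-2*b - 12) + 42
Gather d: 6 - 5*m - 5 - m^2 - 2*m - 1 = -m^2 - 7*m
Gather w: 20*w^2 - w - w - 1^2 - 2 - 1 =20*w^2 - 2*w - 4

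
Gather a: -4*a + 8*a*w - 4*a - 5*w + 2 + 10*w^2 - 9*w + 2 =a*(8*w - 8) + 10*w^2 - 14*w + 4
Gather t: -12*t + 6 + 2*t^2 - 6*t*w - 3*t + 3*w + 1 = 2*t^2 + t*(-6*w - 15) + 3*w + 7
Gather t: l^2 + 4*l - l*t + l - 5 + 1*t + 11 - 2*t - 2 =l^2 + 5*l + t*(-l - 1) + 4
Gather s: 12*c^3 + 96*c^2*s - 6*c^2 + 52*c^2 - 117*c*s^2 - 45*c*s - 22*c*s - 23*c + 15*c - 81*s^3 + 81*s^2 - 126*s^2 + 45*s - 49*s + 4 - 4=12*c^3 + 46*c^2 - 8*c - 81*s^3 + s^2*(-117*c - 45) + s*(96*c^2 - 67*c - 4)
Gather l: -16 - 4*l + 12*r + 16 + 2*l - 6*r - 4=-2*l + 6*r - 4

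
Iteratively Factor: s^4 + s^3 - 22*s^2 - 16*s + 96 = (s - 2)*(s^3 + 3*s^2 - 16*s - 48) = (s - 2)*(s + 3)*(s^2 - 16) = (s - 2)*(s + 3)*(s + 4)*(s - 4)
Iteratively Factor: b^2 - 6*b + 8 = (b - 2)*(b - 4)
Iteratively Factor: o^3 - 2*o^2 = (o)*(o^2 - 2*o) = o^2*(o - 2)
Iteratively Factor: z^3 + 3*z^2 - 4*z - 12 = (z - 2)*(z^2 + 5*z + 6) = (z - 2)*(z + 3)*(z + 2)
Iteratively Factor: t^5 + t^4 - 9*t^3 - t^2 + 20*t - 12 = (t - 1)*(t^4 + 2*t^3 - 7*t^2 - 8*t + 12) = (t - 1)*(t + 3)*(t^3 - t^2 - 4*t + 4) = (t - 1)^2*(t + 3)*(t^2 - 4) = (t - 1)^2*(t + 2)*(t + 3)*(t - 2)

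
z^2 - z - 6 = (z - 3)*(z + 2)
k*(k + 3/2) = k^2 + 3*k/2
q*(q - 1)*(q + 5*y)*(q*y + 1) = q^4*y + 5*q^3*y^2 - q^3*y + q^3 - 5*q^2*y^2 + 5*q^2*y - q^2 - 5*q*y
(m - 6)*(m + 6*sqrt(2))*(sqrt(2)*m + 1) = sqrt(2)*m^3 - 6*sqrt(2)*m^2 + 13*m^2 - 78*m + 6*sqrt(2)*m - 36*sqrt(2)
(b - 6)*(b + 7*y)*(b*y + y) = b^3*y + 7*b^2*y^2 - 5*b^2*y - 35*b*y^2 - 6*b*y - 42*y^2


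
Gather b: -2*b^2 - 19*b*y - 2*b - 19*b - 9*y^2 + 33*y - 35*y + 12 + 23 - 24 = -2*b^2 + b*(-19*y - 21) - 9*y^2 - 2*y + 11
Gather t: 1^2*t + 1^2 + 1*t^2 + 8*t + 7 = t^2 + 9*t + 8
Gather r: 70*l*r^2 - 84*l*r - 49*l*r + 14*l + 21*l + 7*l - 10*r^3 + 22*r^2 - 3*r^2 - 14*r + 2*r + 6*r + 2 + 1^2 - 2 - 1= 42*l - 10*r^3 + r^2*(70*l + 19) + r*(-133*l - 6)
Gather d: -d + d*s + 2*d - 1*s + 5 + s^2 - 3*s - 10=d*(s + 1) + s^2 - 4*s - 5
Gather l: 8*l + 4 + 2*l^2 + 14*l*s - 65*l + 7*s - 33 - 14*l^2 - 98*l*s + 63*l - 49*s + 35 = -12*l^2 + l*(6 - 84*s) - 42*s + 6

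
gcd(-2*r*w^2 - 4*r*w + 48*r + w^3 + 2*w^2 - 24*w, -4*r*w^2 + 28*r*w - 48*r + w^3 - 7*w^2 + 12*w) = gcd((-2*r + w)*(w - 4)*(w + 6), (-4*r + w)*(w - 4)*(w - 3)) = w - 4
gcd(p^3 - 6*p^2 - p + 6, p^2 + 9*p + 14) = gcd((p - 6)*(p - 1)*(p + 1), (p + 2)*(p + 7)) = 1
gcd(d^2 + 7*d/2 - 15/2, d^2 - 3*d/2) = d - 3/2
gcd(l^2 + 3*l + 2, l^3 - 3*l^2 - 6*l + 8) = l + 2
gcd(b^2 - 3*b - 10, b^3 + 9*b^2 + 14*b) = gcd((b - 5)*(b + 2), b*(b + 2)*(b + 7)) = b + 2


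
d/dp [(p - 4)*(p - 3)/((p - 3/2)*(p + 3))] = 2*(17*p^2 - 66*p + 27)/(4*p^4 + 12*p^3 - 27*p^2 - 54*p + 81)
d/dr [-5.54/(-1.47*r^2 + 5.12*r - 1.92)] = (28.3648 - 16.2876*r)/(1.47*r^2 - 5.12*r + 1.92)^2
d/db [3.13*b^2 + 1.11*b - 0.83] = 6.26*b + 1.11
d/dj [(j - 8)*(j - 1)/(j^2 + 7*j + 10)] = 2*(8*j^2 + 2*j - 73)/(j^4 + 14*j^3 + 69*j^2 + 140*j + 100)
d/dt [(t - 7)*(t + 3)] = 2*t - 4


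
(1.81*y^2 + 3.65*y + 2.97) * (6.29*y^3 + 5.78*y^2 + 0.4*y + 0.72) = 11.3849*y^5 + 33.4203*y^4 + 40.5023*y^3 + 19.9298*y^2 + 3.816*y + 2.1384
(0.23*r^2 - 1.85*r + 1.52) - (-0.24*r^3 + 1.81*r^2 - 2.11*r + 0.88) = 0.24*r^3 - 1.58*r^2 + 0.26*r + 0.64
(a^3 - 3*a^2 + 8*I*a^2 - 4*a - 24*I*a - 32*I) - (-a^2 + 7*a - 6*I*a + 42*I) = a^3 - 2*a^2 + 8*I*a^2 - 11*a - 18*I*a - 74*I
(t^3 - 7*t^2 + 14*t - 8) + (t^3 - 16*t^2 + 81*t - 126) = 2*t^3 - 23*t^2 + 95*t - 134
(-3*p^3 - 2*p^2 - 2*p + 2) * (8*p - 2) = -24*p^4 - 10*p^3 - 12*p^2 + 20*p - 4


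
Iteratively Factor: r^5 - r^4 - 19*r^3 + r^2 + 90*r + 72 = (r - 4)*(r^4 + 3*r^3 - 7*r^2 - 27*r - 18) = (r - 4)*(r + 1)*(r^3 + 2*r^2 - 9*r - 18) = (r - 4)*(r - 3)*(r + 1)*(r^2 + 5*r + 6) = (r - 4)*(r - 3)*(r + 1)*(r + 3)*(r + 2)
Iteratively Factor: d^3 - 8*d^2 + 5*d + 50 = (d + 2)*(d^2 - 10*d + 25) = (d - 5)*(d + 2)*(d - 5)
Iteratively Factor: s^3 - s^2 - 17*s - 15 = (s - 5)*(s^2 + 4*s + 3) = (s - 5)*(s + 1)*(s + 3)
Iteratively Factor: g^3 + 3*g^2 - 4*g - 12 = (g + 3)*(g^2 - 4) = (g + 2)*(g + 3)*(g - 2)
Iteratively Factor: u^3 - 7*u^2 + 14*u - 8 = (u - 1)*(u^2 - 6*u + 8) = (u - 2)*(u - 1)*(u - 4)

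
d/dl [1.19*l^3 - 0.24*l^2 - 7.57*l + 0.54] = 3.57*l^2 - 0.48*l - 7.57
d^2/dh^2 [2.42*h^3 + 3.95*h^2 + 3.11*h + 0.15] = 14.52*h + 7.9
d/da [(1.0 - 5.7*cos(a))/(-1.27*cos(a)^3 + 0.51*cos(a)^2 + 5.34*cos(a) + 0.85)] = (14.478*cos(a)^3 - 6.717*cos(a)^2 + 1.02*cos(a) + 10.185)*sin(a)/(1.6129*cos(a)^6 - 1.2954*cos(a)^5 - 13.3035*cos(a)^4 + 3.2878*cos(a)^3 + 29.3826*cos(a)^2 + 9.078*cos(a) + 0.7225)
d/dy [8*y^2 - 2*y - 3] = 16*y - 2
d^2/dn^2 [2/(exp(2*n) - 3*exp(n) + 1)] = 2*((3 - 4*exp(n))*(exp(2*n) - 3*exp(n) + 1) + 2*(2*exp(n) - 3)^2*exp(n))*exp(n)/(exp(2*n) - 3*exp(n) + 1)^3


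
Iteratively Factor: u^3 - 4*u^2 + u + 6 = (u + 1)*(u^2 - 5*u + 6) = (u - 3)*(u + 1)*(u - 2)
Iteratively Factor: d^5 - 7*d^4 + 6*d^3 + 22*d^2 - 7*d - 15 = (d - 1)*(d^4 - 6*d^3 + 22*d + 15) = (d - 5)*(d - 1)*(d^3 - d^2 - 5*d - 3) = (d - 5)*(d - 3)*(d - 1)*(d^2 + 2*d + 1) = (d - 5)*(d - 3)*(d - 1)*(d + 1)*(d + 1)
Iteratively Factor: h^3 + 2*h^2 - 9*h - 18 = (h - 3)*(h^2 + 5*h + 6) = (h - 3)*(h + 2)*(h + 3)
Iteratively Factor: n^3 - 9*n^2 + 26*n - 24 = (n - 3)*(n^2 - 6*n + 8) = (n - 3)*(n - 2)*(n - 4)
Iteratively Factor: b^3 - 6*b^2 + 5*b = (b)*(b^2 - 6*b + 5) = b*(b - 5)*(b - 1)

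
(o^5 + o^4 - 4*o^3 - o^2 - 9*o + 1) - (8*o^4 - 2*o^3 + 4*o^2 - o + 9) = o^5 - 7*o^4 - 2*o^3 - 5*o^2 - 8*o - 8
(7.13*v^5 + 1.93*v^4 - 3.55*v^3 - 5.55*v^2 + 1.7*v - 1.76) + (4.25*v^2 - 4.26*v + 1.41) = 7.13*v^5 + 1.93*v^4 - 3.55*v^3 - 1.3*v^2 - 2.56*v - 0.35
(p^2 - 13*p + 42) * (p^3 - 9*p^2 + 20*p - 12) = p^5 - 22*p^4 + 179*p^3 - 650*p^2 + 996*p - 504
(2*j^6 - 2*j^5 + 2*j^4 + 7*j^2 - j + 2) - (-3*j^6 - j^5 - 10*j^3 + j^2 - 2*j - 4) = 5*j^6 - j^5 + 2*j^4 + 10*j^3 + 6*j^2 + j + 6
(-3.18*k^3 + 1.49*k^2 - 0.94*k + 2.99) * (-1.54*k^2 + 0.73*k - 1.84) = 4.8972*k^5 - 4.616*k^4 + 8.3865*k^3 - 8.0324*k^2 + 3.9123*k - 5.5016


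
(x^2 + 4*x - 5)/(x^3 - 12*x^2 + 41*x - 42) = (x^2 + 4*x - 5)/(x^3 - 12*x^2 + 41*x - 42)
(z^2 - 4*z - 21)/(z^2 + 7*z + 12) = (z - 7)/(z + 4)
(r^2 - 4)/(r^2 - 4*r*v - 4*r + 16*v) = (r^2 - 4)/(r^2 - 4*r*v - 4*r + 16*v)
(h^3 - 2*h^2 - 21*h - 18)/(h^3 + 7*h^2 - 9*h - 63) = (h^2 - 5*h - 6)/(h^2 + 4*h - 21)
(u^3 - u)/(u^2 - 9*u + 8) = u*(u + 1)/(u - 8)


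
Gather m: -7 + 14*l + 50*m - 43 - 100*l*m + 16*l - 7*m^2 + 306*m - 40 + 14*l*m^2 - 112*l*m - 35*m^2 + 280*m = 30*l + m^2*(14*l - 42) + m*(636 - 212*l) - 90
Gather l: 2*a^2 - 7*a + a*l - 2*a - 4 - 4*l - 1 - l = 2*a^2 - 9*a + l*(a - 5) - 5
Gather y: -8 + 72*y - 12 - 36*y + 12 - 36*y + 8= 0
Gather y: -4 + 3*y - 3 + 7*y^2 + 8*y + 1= 7*y^2 + 11*y - 6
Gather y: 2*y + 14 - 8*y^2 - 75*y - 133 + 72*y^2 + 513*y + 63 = 64*y^2 + 440*y - 56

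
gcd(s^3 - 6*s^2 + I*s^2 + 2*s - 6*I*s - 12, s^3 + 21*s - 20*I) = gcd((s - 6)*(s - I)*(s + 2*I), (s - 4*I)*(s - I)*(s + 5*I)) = s - I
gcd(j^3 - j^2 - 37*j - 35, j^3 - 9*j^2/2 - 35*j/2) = j - 7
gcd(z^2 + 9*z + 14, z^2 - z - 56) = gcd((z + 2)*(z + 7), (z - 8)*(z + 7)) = z + 7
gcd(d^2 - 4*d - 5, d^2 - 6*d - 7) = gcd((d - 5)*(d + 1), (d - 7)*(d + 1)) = d + 1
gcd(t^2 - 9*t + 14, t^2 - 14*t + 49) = t - 7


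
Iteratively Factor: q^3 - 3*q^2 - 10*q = (q - 5)*(q^2 + 2*q) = q*(q - 5)*(q + 2)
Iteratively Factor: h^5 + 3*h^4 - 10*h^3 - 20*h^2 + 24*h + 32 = (h - 2)*(h^4 + 5*h^3 - 20*h - 16) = (h - 2)^2*(h^3 + 7*h^2 + 14*h + 8) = (h - 2)^2*(h + 4)*(h^2 + 3*h + 2) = (h - 2)^2*(h + 2)*(h + 4)*(h + 1)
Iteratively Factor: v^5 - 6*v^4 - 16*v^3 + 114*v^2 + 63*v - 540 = (v - 4)*(v^4 - 2*v^3 - 24*v^2 + 18*v + 135) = (v - 4)*(v - 3)*(v^3 + v^2 - 21*v - 45) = (v - 4)*(v - 3)*(v + 3)*(v^2 - 2*v - 15) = (v - 5)*(v - 4)*(v - 3)*(v + 3)*(v + 3)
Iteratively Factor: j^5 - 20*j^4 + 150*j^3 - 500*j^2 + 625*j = (j - 5)*(j^4 - 15*j^3 + 75*j^2 - 125*j) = (j - 5)^2*(j^3 - 10*j^2 + 25*j) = j*(j - 5)^2*(j^2 - 10*j + 25) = j*(j - 5)^3*(j - 5)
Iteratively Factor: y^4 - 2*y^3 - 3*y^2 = (y + 1)*(y^3 - 3*y^2) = (y - 3)*(y + 1)*(y^2) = y*(y - 3)*(y + 1)*(y)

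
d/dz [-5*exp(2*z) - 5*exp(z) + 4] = (-10*exp(z) - 5)*exp(z)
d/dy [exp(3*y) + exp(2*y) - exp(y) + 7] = (3*exp(2*y) + 2*exp(y) - 1)*exp(y)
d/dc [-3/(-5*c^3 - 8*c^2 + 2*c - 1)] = 3*(-15*c^2 - 16*c + 2)/(5*c^3 + 8*c^2 - 2*c + 1)^2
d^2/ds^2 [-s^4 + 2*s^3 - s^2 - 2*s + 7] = -12*s^2 + 12*s - 2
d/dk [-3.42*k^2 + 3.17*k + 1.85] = 3.17 - 6.84*k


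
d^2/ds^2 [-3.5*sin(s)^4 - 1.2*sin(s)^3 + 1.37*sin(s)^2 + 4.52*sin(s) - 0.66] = 56.0*sin(s)^4 + 10.8*sin(s)^3 - 47.48*sin(s)^2 - 11.72*sin(s) + 2.74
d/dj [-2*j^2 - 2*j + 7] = -4*j - 2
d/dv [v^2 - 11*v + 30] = 2*v - 11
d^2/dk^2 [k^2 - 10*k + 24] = 2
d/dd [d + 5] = 1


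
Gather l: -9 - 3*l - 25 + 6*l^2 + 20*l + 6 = 6*l^2 + 17*l - 28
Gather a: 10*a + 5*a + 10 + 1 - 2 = 15*a + 9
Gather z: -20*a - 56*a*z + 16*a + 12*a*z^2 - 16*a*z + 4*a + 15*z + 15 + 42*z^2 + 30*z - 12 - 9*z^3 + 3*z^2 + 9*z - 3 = -9*z^3 + z^2*(12*a + 45) + z*(54 - 72*a)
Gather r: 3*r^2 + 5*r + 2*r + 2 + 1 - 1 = 3*r^2 + 7*r + 2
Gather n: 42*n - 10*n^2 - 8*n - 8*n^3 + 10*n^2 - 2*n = -8*n^3 + 32*n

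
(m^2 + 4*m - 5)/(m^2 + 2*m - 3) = (m + 5)/(m + 3)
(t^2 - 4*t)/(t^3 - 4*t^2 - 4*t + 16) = t/(t^2 - 4)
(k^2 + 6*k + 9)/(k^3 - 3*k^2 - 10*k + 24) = (k + 3)/(k^2 - 6*k + 8)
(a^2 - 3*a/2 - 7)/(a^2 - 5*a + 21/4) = 2*(a + 2)/(2*a - 3)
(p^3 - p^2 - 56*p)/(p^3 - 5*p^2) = (p^2 - p - 56)/(p*(p - 5))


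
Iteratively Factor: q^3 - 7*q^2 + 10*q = (q - 5)*(q^2 - 2*q) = (q - 5)*(q - 2)*(q)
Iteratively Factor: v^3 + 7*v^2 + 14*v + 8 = (v + 1)*(v^2 + 6*v + 8) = (v + 1)*(v + 2)*(v + 4)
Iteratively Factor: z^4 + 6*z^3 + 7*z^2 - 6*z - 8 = (z + 2)*(z^3 + 4*z^2 - z - 4) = (z - 1)*(z + 2)*(z^2 + 5*z + 4) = (z - 1)*(z + 1)*(z + 2)*(z + 4)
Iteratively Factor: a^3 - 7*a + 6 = (a - 1)*(a^2 + a - 6) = (a - 2)*(a - 1)*(a + 3)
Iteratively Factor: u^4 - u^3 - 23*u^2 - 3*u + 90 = (u + 3)*(u^3 - 4*u^2 - 11*u + 30) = (u + 3)^2*(u^2 - 7*u + 10) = (u - 5)*(u + 3)^2*(u - 2)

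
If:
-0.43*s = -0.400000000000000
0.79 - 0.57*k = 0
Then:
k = 1.39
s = 0.93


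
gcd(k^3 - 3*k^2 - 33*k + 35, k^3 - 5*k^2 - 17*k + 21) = k^2 - 8*k + 7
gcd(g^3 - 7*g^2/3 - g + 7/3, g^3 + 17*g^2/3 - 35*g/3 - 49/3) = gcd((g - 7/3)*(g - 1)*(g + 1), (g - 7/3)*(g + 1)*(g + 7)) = g^2 - 4*g/3 - 7/3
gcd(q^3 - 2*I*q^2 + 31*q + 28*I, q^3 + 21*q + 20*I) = q^2 + 5*I*q - 4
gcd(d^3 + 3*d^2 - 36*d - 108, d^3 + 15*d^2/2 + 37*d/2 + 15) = d + 3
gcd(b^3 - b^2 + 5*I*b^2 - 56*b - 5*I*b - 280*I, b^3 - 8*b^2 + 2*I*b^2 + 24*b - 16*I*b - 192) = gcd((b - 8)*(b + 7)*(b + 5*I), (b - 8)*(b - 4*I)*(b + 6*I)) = b - 8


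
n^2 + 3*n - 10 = (n - 2)*(n + 5)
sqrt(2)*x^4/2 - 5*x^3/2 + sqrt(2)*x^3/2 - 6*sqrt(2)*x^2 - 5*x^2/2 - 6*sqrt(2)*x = x*(x - 4*sqrt(2))*(x + 3*sqrt(2)/2)*(sqrt(2)*x/2 + sqrt(2)/2)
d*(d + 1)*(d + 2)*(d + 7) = d^4 + 10*d^3 + 23*d^2 + 14*d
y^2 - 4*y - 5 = (y - 5)*(y + 1)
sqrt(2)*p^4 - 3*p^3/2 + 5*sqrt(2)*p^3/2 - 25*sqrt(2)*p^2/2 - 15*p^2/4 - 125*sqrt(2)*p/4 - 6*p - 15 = (p + 5/2)*(p - 3*sqrt(2))*(p + 2*sqrt(2))*(sqrt(2)*p + 1/2)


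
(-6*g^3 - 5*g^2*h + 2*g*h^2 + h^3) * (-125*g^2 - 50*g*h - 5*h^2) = 750*g^5 + 925*g^4*h + 30*g^3*h^2 - 200*g^2*h^3 - 60*g*h^4 - 5*h^5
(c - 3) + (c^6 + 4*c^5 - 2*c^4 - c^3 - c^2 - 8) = c^6 + 4*c^5 - 2*c^4 - c^3 - c^2 + c - 11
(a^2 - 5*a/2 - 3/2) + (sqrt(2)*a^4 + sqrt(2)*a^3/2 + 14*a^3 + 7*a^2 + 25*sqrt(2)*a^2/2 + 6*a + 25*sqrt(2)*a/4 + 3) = sqrt(2)*a^4 + sqrt(2)*a^3/2 + 14*a^3 + 8*a^2 + 25*sqrt(2)*a^2/2 + 7*a/2 + 25*sqrt(2)*a/4 + 3/2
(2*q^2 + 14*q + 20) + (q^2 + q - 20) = 3*q^2 + 15*q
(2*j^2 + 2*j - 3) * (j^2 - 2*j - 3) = 2*j^4 - 2*j^3 - 13*j^2 + 9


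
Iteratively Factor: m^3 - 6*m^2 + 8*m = (m - 2)*(m^2 - 4*m) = m*(m - 2)*(m - 4)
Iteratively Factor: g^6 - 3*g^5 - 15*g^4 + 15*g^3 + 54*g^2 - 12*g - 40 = (g - 5)*(g^5 + 2*g^4 - 5*g^3 - 10*g^2 + 4*g + 8) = (g - 5)*(g + 2)*(g^4 - 5*g^2 + 4) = (g - 5)*(g - 1)*(g + 2)*(g^3 + g^2 - 4*g - 4) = (g - 5)*(g - 1)*(g + 2)^2*(g^2 - g - 2) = (g - 5)*(g - 2)*(g - 1)*(g + 2)^2*(g + 1)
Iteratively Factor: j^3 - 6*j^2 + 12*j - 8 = (j - 2)*(j^2 - 4*j + 4) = (j - 2)^2*(j - 2)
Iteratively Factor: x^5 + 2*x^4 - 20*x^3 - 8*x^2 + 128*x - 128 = (x - 2)*(x^4 + 4*x^3 - 12*x^2 - 32*x + 64) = (x - 2)^2*(x^3 + 6*x^2 - 32) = (x - 2)^2*(x + 4)*(x^2 + 2*x - 8) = (x - 2)^3*(x + 4)*(x + 4)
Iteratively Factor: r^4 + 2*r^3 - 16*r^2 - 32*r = (r)*(r^3 + 2*r^2 - 16*r - 32) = r*(r + 2)*(r^2 - 16) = r*(r - 4)*(r + 2)*(r + 4)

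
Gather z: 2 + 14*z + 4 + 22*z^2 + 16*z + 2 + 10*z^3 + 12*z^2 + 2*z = 10*z^3 + 34*z^2 + 32*z + 8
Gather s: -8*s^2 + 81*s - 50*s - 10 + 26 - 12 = -8*s^2 + 31*s + 4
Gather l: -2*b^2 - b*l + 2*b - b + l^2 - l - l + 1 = -2*b^2 + b + l^2 + l*(-b - 2) + 1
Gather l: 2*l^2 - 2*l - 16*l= 2*l^2 - 18*l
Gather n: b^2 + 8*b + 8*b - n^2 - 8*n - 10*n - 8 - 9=b^2 + 16*b - n^2 - 18*n - 17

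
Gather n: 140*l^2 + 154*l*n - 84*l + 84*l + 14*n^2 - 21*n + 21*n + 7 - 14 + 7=140*l^2 + 154*l*n + 14*n^2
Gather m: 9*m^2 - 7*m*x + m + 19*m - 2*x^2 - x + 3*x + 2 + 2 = 9*m^2 + m*(20 - 7*x) - 2*x^2 + 2*x + 4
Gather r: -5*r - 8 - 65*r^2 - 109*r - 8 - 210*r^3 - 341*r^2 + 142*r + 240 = -210*r^3 - 406*r^2 + 28*r + 224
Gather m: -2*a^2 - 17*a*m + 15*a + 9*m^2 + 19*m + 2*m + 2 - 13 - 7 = -2*a^2 + 15*a + 9*m^2 + m*(21 - 17*a) - 18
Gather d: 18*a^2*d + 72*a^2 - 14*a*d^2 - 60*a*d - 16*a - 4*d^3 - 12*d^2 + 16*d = 72*a^2 - 16*a - 4*d^3 + d^2*(-14*a - 12) + d*(18*a^2 - 60*a + 16)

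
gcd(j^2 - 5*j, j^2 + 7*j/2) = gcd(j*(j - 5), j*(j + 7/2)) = j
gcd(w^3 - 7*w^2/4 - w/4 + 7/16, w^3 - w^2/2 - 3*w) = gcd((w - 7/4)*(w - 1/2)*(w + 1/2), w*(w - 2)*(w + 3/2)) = 1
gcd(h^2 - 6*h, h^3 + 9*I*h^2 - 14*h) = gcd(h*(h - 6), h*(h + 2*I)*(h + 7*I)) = h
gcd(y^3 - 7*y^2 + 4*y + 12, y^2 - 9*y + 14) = y - 2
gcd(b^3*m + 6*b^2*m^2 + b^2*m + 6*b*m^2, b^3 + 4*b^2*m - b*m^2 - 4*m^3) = 1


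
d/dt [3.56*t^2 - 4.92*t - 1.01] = 7.12*t - 4.92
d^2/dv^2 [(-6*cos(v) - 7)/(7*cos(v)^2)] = (-15*cos(v) + 28*cos(2*v) + 3*cos(3*v) - 56)/(14*cos(v)^4)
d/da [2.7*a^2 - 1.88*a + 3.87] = 5.4*a - 1.88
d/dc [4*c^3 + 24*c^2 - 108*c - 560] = 12*c^2 + 48*c - 108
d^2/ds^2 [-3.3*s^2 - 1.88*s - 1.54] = -6.60000000000000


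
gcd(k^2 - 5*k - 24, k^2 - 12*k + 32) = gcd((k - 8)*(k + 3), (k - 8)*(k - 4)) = k - 8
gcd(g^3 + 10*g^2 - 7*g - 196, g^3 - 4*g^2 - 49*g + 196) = g^2 + 3*g - 28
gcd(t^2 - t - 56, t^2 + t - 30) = 1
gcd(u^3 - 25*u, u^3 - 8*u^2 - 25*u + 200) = u^2 - 25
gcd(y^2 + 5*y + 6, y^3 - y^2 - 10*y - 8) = y + 2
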